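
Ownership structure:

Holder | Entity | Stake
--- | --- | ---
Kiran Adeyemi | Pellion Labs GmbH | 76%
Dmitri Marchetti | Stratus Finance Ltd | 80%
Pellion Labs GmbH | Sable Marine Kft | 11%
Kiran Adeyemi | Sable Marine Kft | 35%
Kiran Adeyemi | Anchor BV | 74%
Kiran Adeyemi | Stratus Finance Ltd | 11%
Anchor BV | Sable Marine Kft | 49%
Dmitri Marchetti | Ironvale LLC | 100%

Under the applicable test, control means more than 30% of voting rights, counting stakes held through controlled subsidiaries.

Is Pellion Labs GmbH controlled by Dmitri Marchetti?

No

Dmitri holds 80% of Stratus, so Dmitri controls Stratus.
Dmitri holds 100% of Ironvale, so Dmitri controls Ironvale.
Neither Dmitri nor any entity Dmitri controls holds any voting interest in Pellion.
So Dmitri does not control Pellion.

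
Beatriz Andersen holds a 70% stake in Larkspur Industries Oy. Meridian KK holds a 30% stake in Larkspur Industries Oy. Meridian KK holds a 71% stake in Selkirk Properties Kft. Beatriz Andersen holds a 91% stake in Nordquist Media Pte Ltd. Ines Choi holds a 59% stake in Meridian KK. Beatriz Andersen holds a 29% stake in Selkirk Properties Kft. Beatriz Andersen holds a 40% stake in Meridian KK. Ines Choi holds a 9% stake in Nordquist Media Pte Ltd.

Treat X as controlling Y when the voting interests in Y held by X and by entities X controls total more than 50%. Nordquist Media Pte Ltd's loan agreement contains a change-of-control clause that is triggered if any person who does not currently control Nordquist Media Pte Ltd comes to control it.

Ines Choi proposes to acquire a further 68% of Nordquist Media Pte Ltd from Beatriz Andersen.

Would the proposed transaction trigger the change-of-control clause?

Yes

The purchase adds only to Ines's holdings (Beatriz's stake shrinks), so Ines is the only person who could newly come to control Nordquist.
Ines holds 59% of Meridian, so Ines controls Meridian.
Meridian holds 71% of Selkirk, so Ines controls Selkirk.
In Nordquist, Ines's side holds only 9%, not > 50%.
So before the transaction, Ines does not control Nordquist.
After the purchase, Ines's direct stake in Nordquist rises to 9% + 68% = 77%, and Beatriz's stake falls to 23%.
Ines holds 77% of Nordquist, so Ines controls Nordquist.
Ines did not control Nordquist before and does after, so the clause is triggered.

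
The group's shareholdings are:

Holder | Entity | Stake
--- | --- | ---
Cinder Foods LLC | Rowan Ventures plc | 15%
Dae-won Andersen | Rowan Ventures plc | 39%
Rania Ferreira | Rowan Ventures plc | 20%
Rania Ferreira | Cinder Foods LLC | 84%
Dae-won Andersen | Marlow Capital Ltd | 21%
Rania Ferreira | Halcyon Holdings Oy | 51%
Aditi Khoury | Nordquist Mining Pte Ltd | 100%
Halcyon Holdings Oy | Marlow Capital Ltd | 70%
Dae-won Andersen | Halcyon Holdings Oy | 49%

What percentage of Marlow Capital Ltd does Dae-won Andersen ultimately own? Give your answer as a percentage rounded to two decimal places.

55.30%

Dae-won reaches Marlow along 2 paths.
Via Halcyon: 49% × 70% = 34.3%.
Direct stake: 21% = 21%.
Total: 34.3% + 21% = 55.3%.
Rounded: 55.30%.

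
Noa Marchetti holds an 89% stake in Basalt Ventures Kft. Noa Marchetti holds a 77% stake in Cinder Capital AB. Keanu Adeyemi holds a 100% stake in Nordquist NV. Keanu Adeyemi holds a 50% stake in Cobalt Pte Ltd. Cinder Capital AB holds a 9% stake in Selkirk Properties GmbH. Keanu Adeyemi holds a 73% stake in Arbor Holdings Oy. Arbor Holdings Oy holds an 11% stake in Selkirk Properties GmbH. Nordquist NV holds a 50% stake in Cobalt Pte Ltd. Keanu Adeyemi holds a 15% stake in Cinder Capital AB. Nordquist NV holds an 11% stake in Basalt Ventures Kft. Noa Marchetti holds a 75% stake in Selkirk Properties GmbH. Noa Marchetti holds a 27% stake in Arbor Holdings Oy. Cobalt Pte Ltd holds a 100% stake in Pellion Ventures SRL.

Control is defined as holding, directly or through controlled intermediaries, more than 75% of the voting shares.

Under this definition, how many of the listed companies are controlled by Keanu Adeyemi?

3

Keanu holds 100% of Nordquist, so Keanu controls Nordquist.
Nordquist and Keanu together hold 50% + 50% = 100% of Cobalt, so Keanu controls Cobalt.
Cobalt holds 100% of Pellion, so Keanu controls Pellion.
No other company's threshold is met.
Keanu controls 3 companies.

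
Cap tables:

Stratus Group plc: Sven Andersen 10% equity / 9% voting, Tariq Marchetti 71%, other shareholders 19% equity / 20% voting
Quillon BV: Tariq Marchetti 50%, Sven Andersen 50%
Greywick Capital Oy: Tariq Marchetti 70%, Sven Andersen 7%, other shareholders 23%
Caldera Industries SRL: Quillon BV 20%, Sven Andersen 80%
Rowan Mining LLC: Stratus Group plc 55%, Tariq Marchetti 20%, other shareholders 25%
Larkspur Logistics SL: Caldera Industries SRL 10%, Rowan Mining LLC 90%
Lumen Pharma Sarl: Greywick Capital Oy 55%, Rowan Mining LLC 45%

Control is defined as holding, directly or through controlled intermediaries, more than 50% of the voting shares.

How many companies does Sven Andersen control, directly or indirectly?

Sven holds 80% of Caldera, so Sven controls Caldera.
No other company's threshold is met.
Sven controls 1 company.

1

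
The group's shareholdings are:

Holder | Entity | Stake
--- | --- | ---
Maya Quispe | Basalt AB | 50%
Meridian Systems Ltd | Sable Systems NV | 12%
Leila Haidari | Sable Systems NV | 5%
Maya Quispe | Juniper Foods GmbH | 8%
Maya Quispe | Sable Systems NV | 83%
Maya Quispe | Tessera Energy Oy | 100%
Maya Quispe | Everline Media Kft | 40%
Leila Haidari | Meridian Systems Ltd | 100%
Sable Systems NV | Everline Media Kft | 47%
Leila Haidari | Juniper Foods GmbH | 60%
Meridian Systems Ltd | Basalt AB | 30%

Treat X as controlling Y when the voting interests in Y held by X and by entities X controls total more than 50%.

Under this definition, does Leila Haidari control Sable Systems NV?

Leila holds 100% of Meridian, so Leila controls Meridian.
Leila holds 60% of Juniper, so Leila controls Juniper.
In Sable, Leila's side holds only 12% + 5% = 17%, not > 50%.
So Leila does not control Sable.

No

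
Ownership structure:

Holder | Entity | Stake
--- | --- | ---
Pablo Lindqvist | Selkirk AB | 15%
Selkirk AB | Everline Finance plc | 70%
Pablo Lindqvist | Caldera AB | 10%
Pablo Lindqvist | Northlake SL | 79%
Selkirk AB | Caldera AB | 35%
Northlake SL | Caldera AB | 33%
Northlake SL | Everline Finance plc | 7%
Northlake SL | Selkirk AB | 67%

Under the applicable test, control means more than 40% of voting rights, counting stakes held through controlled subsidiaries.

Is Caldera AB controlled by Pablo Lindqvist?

Pablo holds 79% of Northlake, so Pablo controls Northlake.
Northlake and Pablo together hold 67% + 15% = 82% of Selkirk, so Pablo controls Selkirk.
Selkirk and Pablo and Northlake together hold 35% + 10% + 33% = 78% of Caldera, so Pablo controls Caldera.

Yes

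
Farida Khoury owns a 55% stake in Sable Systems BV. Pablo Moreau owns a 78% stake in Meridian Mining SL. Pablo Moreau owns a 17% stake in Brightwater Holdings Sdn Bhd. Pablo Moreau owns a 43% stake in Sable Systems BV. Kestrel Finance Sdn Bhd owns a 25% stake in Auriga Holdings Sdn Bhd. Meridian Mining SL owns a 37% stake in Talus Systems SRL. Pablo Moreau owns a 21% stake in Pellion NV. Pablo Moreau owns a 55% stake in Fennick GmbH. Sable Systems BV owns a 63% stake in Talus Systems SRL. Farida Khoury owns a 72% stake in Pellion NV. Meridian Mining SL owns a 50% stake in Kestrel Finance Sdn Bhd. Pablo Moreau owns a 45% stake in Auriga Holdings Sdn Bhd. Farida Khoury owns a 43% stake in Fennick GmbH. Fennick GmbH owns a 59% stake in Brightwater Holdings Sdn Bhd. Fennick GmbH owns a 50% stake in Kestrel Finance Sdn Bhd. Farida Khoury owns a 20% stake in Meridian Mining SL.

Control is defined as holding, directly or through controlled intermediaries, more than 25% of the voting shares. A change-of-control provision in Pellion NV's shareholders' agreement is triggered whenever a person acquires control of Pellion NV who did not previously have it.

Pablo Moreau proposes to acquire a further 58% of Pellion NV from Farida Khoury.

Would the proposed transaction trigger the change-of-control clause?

Yes

The purchase adds only to Pablo's holdings (Farida's stake shrinks), so Pablo is the only person who could newly come to control Pellion.
Pablo holds 55% of Fennick, so Pablo controls Fennick.
Fennick and Pablo together hold 59% + 17% = 76% of Brightwater, so Pablo controls Brightwater.
Pablo holds 43% of Sable, so Pablo controls Sable.
Pablo holds 78% of Meridian, so Pablo controls Meridian.
Meridian and Sable together hold 37% + 63% = 100% of Talus, so Pablo controls Talus.
Fennick and Meridian together hold 50% + 50% = 100% of Kestrel, so Pablo controls Kestrel.
Pablo and Kestrel together hold 45% + 25% = 70% of Auriga, so Pablo controls Auriga.
In Pellion, Pablo's side holds only 21%, not > 25%.
So before the transaction, Pablo does not control Pellion.
After the purchase, Pablo's direct stake in Pellion rises to 21% + 58% = 79%, and Farida's stake falls to 14%.
Pablo holds 79% of Pellion, so Pablo controls Pellion.
Pablo did not control Pellion before and does after, so the clause is triggered.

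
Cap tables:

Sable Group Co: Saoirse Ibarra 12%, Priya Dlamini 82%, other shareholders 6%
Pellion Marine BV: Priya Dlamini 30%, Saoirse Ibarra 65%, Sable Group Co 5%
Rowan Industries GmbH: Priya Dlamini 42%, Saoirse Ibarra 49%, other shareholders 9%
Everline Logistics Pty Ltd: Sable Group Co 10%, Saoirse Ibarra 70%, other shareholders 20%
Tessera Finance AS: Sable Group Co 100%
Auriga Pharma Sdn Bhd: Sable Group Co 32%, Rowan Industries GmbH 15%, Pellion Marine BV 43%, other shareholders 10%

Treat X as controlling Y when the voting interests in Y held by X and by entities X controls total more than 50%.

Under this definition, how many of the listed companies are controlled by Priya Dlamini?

2

Priya holds 82% of Sable, so Priya controls Sable.
Sable holds 100% of Tessera, so Priya controls Tessera.
No other company's threshold is met.
Priya controls 2 companies.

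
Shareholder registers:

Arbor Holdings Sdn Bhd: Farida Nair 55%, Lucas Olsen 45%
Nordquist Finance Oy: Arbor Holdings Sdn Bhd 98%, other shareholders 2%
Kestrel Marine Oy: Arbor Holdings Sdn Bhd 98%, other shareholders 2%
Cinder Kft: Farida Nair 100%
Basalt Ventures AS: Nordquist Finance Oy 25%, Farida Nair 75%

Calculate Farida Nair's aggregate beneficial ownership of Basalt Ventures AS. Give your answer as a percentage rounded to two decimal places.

Farida reaches Basalt along 2 paths.
Via Arbor → Nordquist: 55% × 98% × 25% = 13.475%.
Direct stake: 75% = 75%.
Total: 13.475% + 75% = 88.475%.
Rounded: 88.48%.

88.48%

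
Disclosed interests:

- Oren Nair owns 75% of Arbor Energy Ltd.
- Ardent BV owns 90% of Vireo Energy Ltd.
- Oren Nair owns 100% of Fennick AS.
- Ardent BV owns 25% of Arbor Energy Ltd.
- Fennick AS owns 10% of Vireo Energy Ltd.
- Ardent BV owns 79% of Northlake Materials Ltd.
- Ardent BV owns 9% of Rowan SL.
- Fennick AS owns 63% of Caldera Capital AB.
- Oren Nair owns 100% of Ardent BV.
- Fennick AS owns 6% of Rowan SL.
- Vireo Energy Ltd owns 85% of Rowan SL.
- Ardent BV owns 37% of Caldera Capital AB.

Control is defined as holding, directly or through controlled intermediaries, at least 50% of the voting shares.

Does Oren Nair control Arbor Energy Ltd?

Oren holds 100% of Ardent, so Oren controls Ardent.
Oren and Ardent together hold 75% + 25% = 100% of Arbor, so Oren controls Arbor.

Yes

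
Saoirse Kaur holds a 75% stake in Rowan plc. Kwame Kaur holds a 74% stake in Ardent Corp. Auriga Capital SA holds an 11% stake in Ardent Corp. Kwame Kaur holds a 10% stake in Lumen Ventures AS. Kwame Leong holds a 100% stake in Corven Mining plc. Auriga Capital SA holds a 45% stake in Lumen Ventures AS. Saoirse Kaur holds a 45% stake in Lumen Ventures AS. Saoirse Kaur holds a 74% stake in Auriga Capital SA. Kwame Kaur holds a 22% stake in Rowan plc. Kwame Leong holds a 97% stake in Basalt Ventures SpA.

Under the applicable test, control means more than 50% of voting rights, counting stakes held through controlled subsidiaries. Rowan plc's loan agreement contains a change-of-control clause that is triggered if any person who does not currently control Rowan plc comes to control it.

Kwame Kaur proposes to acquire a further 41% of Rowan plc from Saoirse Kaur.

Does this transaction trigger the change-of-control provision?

The purchase adds only to Kwame Kaur's holdings (Saoirse's stake shrinks), so Kwame Kaur is the only person who could newly come to control Rowan.
Kwame Kaur holds 74% of Ardent, so Kwame Kaur controls Ardent.
In Rowan, Kwame Kaur's side holds only 22%, not > 50%.
So before the transaction, Kwame Kaur does not control Rowan.
After the purchase, Kwame Kaur's direct stake in Rowan rises to 22% + 41% = 63%, and Saoirse's stake falls to 34%.
Kwame Kaur holds 63% of Rowan, so Kwame Kaur controls Rowan.
Kwame Kaur did not control Rowan before and does after, so the clause is triggered.

Yes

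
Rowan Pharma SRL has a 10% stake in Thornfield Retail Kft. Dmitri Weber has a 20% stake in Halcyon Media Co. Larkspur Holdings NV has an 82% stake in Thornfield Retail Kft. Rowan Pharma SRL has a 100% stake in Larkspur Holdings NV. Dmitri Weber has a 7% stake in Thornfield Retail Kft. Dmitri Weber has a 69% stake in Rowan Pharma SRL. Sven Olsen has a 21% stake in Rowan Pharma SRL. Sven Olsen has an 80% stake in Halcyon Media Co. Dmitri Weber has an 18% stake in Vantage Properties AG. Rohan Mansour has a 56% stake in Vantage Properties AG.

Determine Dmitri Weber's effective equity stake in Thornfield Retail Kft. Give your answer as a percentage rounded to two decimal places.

Dmitri reaches Thornfield along 3 paths.
Direct stake: 7% = 7%.
Via Rowan → Larkspur: 69% × 100% × 82% = 56.58%.
Via Rowan: 69% × 10% = 6.9%.
Total: 7% + 56.58% + 6.9% = 70.48%.

70.48%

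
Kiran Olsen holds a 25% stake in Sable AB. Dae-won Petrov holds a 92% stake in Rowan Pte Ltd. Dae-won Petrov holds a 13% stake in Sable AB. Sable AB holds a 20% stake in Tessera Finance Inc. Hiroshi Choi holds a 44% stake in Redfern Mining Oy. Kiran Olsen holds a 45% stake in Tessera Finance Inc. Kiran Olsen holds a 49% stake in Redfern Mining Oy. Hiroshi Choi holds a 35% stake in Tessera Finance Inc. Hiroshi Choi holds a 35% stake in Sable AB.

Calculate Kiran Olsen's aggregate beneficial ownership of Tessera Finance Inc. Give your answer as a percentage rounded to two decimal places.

Kiran reaches Tessera along 2 paths.
Via Sable: 25% × 20% = 5%.
Direct stake: 45% = 45%.
Total: 5% + 45% = 50%.
Rounded: 50.00%.

50.00%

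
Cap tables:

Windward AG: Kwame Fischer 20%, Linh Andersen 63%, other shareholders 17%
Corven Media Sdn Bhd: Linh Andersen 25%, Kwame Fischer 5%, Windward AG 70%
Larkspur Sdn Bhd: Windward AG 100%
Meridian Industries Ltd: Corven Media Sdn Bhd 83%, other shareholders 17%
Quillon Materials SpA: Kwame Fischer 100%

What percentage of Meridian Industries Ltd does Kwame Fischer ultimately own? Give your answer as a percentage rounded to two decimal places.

Kwame reaches Meridian along 2 paths.
Via Corven: 5% × 83% = 4.15%.
Via Windward → Corven: 20% × 70% × 83% = 11.62%.
Total: 4.15% + 11.62% = 15.77%.

15.77%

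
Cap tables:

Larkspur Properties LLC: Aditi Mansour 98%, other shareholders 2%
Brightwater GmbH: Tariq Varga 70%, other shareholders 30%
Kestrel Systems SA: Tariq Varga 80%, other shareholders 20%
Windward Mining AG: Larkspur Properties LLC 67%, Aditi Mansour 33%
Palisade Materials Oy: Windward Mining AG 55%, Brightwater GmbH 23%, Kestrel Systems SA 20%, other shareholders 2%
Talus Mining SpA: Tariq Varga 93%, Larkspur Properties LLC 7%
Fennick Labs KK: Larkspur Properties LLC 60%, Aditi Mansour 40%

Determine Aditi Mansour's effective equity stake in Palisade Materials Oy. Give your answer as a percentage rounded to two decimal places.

54.26%

Aditi reaches Palisade along 2 paths.
Via Larkspur → Windward: 98% × 67% × 55% = 36.113%.
Via Windward: 33% × 55% = 18.15%.
Total: 36.113% + 18.15% = 54.263%.
Rounded: 54.26%.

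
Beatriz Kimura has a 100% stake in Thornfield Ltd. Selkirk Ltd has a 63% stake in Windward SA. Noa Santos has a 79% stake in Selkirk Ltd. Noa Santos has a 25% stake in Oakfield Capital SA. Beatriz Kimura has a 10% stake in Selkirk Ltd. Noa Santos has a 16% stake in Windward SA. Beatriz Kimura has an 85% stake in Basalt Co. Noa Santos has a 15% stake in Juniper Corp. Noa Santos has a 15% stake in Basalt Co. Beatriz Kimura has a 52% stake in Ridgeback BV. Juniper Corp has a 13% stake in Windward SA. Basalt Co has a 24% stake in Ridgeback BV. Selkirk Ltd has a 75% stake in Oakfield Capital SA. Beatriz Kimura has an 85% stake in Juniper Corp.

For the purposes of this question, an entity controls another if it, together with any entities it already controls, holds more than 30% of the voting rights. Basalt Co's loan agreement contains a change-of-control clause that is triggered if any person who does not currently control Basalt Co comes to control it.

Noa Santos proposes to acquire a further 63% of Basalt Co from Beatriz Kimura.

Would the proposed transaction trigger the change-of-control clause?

The purchase adds only to Noa's holdings (Beatriz's stake shrinks), so Noa is the only person who could newly come to control Basalt.
Noa holds 79% of Selkirk, so Noa controls Selkirk.
Selkirk and Noa together hold 75% + 25% = 100% of Oakfield, so Noa controls Oakfield.
Selkirk and Noa together hold 63% + 16% = 79% of Windward, so Noa controls Windward.
In Basalt, Noa's side holds only 15%, not > 30%.
So before the transaction, Noa does not control Basalt.
After the purchase, Noa's direct stake in Basalt rises to 15% + 63% = 78%, and Beatriz's stake falls to 22%.
Noa holds 78% of Basalt, so Noa controls Basalt.
Noa did not control Basalt before and does after, so the clause is triggered.

Yes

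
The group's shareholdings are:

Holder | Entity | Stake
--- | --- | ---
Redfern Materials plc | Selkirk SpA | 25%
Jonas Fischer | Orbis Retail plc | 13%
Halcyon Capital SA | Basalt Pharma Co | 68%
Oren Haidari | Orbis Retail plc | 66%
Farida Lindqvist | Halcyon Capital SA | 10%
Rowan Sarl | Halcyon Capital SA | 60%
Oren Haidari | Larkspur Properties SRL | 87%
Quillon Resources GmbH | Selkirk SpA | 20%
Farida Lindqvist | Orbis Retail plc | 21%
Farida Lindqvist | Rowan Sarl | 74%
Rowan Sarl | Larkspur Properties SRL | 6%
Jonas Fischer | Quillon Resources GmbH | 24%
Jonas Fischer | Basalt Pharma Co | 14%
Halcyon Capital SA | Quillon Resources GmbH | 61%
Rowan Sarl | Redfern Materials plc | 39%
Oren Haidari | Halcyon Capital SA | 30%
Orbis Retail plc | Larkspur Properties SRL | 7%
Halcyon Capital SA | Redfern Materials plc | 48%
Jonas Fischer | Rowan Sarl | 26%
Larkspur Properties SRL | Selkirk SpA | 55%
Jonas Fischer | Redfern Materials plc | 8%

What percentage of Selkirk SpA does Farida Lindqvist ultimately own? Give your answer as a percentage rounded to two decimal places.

23.63%

Farida reaches Selkirk along 7 paths.
Via Orbis → Larkspur: 21% × 7% × 55% = 0.8085%.
Via Rowan → Larkspur: 74% × 6% × 55% = 2.442%.
Via Rowan → Redfern: 74% × 39% × 25% = 7.215%.
Via Rowan → Halcyon → Redfern: 74% × 60% × 48% × 25% = 5.328%.
Via Halcyon → Redfern: 10% × 48% × 25% = 1.2%.
Via Rowan → Halcyon → Quillon: 74% × 60% × 61% × 20% = 5.4168%.
Via Halcyon → Quillon: 10% × 61% × 20% = 1.22%.
Total: 0.8085% + 2.442% + 7.215% + 5.328% + 1.2% + 5.4168% + 1.22% = 23.6303%.
Rounded: 23.63%.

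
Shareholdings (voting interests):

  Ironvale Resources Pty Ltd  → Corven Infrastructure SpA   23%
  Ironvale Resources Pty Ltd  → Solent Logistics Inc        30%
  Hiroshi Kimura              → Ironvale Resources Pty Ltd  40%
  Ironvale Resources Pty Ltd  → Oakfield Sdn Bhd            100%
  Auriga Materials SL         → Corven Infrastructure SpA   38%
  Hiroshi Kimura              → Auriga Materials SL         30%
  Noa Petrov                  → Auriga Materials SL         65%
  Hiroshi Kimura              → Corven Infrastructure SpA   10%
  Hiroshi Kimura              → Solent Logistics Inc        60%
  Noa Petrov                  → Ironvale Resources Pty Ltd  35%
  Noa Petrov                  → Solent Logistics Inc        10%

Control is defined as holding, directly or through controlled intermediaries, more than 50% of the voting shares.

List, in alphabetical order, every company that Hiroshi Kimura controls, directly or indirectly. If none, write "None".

Solent Logistics Inc

Hiroshi holds 60% of Solent, so Hiroshi controls Solent.
No other company's threshold is met.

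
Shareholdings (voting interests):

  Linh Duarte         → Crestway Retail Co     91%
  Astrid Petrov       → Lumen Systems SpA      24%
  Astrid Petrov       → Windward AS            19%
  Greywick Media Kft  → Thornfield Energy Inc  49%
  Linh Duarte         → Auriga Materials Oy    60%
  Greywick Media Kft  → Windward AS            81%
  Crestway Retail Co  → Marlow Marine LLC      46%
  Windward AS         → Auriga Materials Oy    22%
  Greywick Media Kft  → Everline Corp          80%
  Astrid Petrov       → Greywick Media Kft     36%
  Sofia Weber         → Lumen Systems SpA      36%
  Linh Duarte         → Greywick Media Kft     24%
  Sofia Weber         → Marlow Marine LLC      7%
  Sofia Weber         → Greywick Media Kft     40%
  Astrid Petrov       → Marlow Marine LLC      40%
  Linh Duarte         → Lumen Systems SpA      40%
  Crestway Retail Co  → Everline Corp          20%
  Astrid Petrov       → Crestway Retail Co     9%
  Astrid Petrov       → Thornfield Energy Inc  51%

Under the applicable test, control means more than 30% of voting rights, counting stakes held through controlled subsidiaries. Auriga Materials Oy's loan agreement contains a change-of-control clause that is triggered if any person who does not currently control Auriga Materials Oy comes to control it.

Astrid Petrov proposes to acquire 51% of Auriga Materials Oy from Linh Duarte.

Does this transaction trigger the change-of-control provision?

The purchase adds only to Astrid's holdings (Linh's stake shrinks), so Astrid is the only person who could newly come to control Auriga.
Astrid holds 36% of Greywick, so Astrid controls Greywick.
Greywick and Astrid together hold 49% + 51% = 100% of Thornfield, so Astrid controls Thornfield.
Astrid holds 40% of Marlow, so Astrid controls Marlow.
Astrid and Greywick together hold 19% + 81% = 100% of Windward, so Astrid controls Windward.
Greywick holds 80% of Everline, so Astrid controls Everline.
In Auriga, Astrid's side holds only 22%, not > 30%.
So before the transaction, Astrid does not control Auriga.
After the purchase, Astrid holds 51% of Auriga directly, and Linh's stake falls to 9%.
Windward and Astrid together hold 22% + 51% = 73% of Auriga, so Astrid controls Auriga.
Astrid did not control Auriga before and does after, so the clause is triggered.

Yes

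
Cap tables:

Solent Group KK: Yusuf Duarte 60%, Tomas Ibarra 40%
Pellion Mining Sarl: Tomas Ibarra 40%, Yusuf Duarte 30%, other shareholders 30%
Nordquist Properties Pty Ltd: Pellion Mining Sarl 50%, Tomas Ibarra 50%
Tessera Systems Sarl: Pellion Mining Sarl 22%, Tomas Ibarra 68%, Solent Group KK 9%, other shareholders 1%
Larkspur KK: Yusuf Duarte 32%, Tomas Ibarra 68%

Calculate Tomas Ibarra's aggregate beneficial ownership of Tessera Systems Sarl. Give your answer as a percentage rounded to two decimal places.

80.40%

Tomas reaches Tessera along 3 paths.
Via Pellion: 40% × 22% = 8.8%.
Direct stake: 68% = 68%.
Via Solent: 40% × 9% = 3.6%.
Total: 8.8% + 68% + 3.6% = 80.4%.
Rounded: 80.40%.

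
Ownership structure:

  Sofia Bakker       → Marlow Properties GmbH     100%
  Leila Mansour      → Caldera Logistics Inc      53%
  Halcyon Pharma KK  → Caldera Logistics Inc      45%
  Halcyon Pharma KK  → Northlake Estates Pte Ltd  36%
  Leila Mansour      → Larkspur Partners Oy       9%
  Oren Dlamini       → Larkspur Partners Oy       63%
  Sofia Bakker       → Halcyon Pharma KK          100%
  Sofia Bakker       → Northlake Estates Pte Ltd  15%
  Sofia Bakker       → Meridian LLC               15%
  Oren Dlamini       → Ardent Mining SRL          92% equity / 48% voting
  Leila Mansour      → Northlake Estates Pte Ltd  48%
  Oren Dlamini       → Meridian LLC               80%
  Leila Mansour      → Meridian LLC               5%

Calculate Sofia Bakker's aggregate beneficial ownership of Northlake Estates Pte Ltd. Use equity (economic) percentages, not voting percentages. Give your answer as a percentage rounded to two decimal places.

Sofia reaches Northlake along 2 paths.
Direct stake: 15% = 15%.
Via Halcyon: 100% × 36% = 36%.
Total: 15% + 36% = 51%.
Rounded: 51.00%.

51.00%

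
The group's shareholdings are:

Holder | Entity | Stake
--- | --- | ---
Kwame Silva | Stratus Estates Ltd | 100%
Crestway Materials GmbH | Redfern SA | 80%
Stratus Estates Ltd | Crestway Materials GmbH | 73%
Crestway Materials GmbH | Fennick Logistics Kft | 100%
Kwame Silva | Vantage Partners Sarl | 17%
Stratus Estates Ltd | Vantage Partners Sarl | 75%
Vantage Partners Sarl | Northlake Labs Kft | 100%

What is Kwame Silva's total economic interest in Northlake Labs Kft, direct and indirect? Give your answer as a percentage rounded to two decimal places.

Kwame reaches Northlake along 2 paths.
Via Stratus → Vantage: 100% × 75% × 100% = 75%.
Via Vantage: 17% × 100% = 17%.
Total: 75% + 17% = 92%.
Rounded: 92.00%.

92.00%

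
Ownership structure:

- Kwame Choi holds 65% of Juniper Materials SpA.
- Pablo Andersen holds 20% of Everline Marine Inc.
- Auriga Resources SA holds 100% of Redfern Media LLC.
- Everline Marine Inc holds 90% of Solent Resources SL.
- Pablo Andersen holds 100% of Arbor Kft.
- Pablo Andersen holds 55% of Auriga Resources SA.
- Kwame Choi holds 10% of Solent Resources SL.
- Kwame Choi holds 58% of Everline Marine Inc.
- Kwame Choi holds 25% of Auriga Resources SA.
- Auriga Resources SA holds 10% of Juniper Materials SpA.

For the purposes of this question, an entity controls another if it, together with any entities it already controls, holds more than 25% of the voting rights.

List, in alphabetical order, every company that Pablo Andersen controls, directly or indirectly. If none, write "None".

Arbor Kft, Auriga Resources SA, Redfern Media LLC

Pablo holds 55% of Auriga, so Pablo controls Auriga.
Pablo holds 100% of Arbor, so Pablo controls Arbor.
Auriga holds 100% of Redfern, so Pablo controls Redfern.
No other company's threshold is met.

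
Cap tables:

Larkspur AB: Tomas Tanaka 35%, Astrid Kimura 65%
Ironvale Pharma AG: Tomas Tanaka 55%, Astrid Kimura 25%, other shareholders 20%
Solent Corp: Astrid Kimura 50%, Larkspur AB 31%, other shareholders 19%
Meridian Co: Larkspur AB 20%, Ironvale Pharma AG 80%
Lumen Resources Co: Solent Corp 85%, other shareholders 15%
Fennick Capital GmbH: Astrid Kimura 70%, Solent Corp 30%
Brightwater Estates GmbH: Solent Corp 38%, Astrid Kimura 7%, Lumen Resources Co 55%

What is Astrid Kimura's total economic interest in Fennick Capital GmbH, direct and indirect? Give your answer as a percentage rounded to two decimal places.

Astrid reaches Fennick along 3 paths.
Direct stake: 70% = 70%.
Via Solent: 50% × 30% = 15%.
Via Larkspur → Solent: 65% × 31% × 30% = 6.045%.
Total: 70% + 15% + 6.045% = 91.045%.
Rounded: 91.05%.

91.05%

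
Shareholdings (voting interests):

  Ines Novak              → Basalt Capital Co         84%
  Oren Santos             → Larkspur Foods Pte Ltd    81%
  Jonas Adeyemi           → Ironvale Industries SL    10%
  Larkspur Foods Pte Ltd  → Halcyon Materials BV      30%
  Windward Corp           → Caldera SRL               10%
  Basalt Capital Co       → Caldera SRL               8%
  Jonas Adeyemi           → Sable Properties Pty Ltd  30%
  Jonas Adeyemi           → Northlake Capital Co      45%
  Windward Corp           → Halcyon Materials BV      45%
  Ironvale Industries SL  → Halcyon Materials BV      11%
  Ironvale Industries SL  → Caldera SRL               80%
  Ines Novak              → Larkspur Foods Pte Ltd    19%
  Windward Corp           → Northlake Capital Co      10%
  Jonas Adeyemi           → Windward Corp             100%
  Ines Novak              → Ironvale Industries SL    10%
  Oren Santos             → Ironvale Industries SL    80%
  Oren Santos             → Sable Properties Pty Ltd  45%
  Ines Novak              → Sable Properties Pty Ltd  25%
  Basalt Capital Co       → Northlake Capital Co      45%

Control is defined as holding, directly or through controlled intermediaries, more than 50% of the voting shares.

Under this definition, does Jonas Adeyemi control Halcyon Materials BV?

No

Jonas holds 100% of Windward, so Jonas controls Windward.
Jonas and Windward together hold 45% + 10% = 55% of Northlake, so Jonas controls Northlake.
In Halcyon, Jonas's side holds only 45%, not > 50%.
So Jonas does not control Halcyon.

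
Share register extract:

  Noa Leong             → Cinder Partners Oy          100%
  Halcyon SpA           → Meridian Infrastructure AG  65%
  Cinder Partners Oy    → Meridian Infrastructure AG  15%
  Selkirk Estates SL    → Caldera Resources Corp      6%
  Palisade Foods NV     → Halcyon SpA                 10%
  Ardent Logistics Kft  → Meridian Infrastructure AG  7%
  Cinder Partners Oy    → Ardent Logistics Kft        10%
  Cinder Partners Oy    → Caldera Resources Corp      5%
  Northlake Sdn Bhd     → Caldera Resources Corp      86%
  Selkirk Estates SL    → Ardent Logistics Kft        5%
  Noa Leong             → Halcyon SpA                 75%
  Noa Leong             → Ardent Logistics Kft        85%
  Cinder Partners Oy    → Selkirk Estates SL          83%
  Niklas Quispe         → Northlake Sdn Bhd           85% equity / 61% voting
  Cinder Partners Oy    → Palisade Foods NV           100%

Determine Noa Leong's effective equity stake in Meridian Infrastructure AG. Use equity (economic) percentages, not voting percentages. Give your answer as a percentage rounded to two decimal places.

77.19%

Noa reaches Meridian along 6 paths.
Via Cinder → Palisade → Halcyon: 100% × 100% × 10% × 65% = 6.5%.
Via Halcyon: 75% × 65% = 48.75%.
Via Cinder: 100% × 15% = 15%.
Via Ardent: 85% × 7% = 5.95%.
Via Cinder → Selkirk → Ardent: 100% × 83% × 5% × 7% = 0.2905%.
Via Cinder → Ardent: 100% × 10% × 7% = 0.7%.
Total: 6.5% + 48.75% + 15% + 5.95% + 0.2905% + 0.7% = 77.1905%.
Rounded: 77.19%.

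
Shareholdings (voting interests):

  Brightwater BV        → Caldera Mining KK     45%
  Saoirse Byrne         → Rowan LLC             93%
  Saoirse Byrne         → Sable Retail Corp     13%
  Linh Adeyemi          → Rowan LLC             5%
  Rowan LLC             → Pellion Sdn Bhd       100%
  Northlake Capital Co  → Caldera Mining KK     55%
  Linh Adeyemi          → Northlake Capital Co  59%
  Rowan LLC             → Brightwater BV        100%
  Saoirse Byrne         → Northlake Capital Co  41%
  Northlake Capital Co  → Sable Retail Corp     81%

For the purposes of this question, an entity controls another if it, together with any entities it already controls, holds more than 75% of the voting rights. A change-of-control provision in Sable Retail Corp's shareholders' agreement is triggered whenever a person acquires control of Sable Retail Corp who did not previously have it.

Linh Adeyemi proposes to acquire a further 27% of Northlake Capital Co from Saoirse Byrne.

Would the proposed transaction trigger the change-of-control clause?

The purchase adds only to Linh's holdings (Saoirse's stake shrinks), so Linh is the only person who could newly come to control Sable.
Linh's largest direct stake is 59% in Northlake, which does not meet the threshold, so Linh controls no company.
Neither Linh nor any entity Linh controls holds any voting interest in Sable.
So before the transaction, Linh does not control Sable.
After the purchase, Linh's direct stake in Northlake rises to 59% + 27% = 86%, and Saoirse's stake falls to 14%.
Linh holds 86% of Northlake, so Linh controls Northlake.
Northlake holds 81% of Sable, so Linh controls Sable.
Linh did not control Sable before and does after, so the clause is triggered.

Yes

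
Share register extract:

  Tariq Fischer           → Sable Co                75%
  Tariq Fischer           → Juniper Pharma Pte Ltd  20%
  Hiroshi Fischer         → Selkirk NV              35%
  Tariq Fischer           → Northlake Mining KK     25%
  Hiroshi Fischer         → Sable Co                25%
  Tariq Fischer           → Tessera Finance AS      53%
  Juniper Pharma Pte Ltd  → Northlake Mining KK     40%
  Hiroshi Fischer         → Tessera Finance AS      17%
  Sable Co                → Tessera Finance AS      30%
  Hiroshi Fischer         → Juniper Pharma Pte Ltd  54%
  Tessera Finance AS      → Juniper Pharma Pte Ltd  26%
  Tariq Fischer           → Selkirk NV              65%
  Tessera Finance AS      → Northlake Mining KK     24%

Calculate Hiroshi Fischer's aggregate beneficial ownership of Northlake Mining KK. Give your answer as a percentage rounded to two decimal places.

30.03%

Hiroshi reaches Northlake along 5 paths.
Via Sable → Tessera: 25% × 30% × 24% = 1.8%.
Via Tessera: 17% × 24% = 4.08%.
Via Juniper: 54% × 40% = 21.6%.
Via Sable → Tessera → Juniper: 25% × 30% × 26% × 40% = 0.78%.
Via Tessera → Juniper: 17% × 26% × 40% = 1.768%.
Total: 1.8% + 4.08% + 21.6% + 0.78% + 1.768% = 30.028%.
Rounded: 30.03%.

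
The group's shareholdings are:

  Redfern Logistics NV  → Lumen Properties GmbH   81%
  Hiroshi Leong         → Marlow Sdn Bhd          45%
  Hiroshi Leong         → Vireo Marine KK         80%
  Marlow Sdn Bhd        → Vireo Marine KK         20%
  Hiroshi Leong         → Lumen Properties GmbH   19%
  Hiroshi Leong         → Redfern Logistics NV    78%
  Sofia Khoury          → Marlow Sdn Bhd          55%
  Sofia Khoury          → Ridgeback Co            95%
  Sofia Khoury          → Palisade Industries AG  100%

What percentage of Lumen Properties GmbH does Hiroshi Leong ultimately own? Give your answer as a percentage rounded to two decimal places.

82.18%

Hiroshi reaches Lumen along 2 paths.
Via Redfern: 78% × 81% = 63.18%.
Direct stake: 19% = 19%.
Total: 63.18% + 19% = 82.18%.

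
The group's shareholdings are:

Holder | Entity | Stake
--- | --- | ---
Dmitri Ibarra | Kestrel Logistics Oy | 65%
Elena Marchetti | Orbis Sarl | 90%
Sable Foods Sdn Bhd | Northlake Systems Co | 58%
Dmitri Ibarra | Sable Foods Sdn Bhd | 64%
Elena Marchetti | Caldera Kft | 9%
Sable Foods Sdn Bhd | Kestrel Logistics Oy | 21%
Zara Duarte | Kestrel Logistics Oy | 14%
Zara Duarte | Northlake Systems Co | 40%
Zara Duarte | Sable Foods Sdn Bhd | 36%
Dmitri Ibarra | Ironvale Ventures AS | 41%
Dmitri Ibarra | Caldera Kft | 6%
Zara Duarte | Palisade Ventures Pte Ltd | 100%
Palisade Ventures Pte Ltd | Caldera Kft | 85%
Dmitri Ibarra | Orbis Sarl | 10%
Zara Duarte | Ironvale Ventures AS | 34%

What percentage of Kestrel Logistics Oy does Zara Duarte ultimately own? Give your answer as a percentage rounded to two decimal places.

21.56%

Zara reaches Kestrel along 2 paths.
Via Sable: 36% × 21% = 7.56%.
Direct stake: 14% = 14%.
Total: 7.56% + 14% = 21.56%.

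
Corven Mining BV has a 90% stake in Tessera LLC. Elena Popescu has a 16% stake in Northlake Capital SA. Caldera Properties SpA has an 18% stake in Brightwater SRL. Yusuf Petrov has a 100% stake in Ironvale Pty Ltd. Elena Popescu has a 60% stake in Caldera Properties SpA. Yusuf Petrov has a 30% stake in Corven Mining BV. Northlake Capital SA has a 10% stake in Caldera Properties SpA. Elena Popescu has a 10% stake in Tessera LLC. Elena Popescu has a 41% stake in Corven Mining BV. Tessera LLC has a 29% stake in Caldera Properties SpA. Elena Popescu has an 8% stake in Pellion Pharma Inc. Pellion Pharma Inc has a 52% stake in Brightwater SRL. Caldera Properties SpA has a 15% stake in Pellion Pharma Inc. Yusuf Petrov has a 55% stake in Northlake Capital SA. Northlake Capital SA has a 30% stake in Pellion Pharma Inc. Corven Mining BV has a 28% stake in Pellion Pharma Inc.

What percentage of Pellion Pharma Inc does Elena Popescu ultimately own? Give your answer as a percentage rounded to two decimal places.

Elena reaches Pellion along 7 paths.
Via Corven: 41% × 28% = 11.48%.
Via Corven → Tessera → Caldera: 41% × 90% × 29% × 15% = 1.60515%.
Via Tessera → Caldera: 10% × 29% × 15% = 0.435%.
Via Caldera: 60% × 15% = 9%.
Via Northlake → Caldera: 16% × 10% × 15% = 0.24%.
Via Northlake: 16% × 30% = 4.8%.
Direct stake: 8% = 8%.
Total: 11.48% + 1.60515% + 0.435% + 9% + 0.24% + 4.8% + 8% = 35.56015%.
Rounded: 35.56%.

35.56%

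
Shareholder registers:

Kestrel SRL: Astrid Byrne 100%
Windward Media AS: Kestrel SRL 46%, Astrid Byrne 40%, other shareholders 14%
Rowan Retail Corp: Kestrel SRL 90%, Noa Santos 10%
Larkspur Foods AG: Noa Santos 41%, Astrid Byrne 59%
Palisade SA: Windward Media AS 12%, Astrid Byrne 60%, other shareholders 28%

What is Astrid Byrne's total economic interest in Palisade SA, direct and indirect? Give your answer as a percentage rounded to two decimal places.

70.32%

Astrid reaches Palisade along 3 paths.
Via Kestrel → Windward: 100% × 46% × 12% = 5.52%.
Via Windward: 40% × 12% = 4.8%.
Direct stake: 60% = 60%.
Total: 5.52% + 4.8% + 60% = 70.32%.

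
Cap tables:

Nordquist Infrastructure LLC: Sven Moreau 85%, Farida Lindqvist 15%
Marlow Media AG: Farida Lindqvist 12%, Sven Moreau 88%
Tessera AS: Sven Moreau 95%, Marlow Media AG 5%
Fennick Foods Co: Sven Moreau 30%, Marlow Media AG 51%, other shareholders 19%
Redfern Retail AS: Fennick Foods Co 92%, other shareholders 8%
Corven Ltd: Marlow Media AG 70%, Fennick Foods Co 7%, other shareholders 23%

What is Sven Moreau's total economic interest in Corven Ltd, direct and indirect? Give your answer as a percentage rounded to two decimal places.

66.84%

Sven reaches Corven along 3 paths.
Via Marlow: 88% × 70% = 61.6%.
Via Fennick: 30% × 7% = 2.1%.
Via Marlow → Fennick: 88% × 51% × 7% = 3.1416%.
Total: 61.6% + 2.1% + 3.1416% = 66.8416%.
Rounded: 66.84%.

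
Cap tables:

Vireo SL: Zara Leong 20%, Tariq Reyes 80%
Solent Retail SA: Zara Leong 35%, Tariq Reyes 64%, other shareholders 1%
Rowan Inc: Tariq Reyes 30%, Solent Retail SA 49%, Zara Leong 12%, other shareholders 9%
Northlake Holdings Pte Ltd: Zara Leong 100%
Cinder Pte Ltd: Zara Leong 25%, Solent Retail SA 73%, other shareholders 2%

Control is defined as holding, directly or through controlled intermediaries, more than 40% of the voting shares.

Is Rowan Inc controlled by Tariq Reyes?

Tariq holds 64% of Solent, so Tariq controls Solent.
Tariq and Solent together hold 30% + 49% = 79% of Rowan, so Tariq controls Rowan.

Yes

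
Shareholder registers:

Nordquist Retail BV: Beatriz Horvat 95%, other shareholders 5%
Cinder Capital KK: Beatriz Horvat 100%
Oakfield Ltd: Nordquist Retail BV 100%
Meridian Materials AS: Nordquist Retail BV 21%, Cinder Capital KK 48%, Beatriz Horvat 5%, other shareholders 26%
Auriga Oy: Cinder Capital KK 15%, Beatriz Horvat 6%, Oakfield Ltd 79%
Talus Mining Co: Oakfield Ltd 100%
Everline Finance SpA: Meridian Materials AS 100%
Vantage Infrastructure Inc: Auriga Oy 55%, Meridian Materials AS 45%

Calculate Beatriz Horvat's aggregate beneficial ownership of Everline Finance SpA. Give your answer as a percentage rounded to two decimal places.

72.95%

Beatriz reaches Everline along 3 paths.
Via Nordquist → Meridian: 95% × 21% × 100% = 19.95%.
Via Cinder → Meridian: 100% × 48% × 100% = 48%.
Via Meridian: 5% × 100% = 5%.
Total: 19.95% + 48% + 5% = 72.95%.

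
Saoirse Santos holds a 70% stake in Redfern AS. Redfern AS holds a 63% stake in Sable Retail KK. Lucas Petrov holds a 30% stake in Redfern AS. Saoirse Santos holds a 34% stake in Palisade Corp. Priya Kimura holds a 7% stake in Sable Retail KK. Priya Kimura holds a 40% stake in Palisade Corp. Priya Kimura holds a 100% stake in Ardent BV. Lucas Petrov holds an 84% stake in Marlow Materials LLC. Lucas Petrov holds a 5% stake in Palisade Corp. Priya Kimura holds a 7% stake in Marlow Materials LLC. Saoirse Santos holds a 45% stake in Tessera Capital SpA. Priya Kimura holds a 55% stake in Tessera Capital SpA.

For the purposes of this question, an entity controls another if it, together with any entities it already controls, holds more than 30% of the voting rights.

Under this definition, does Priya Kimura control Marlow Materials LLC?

Priya holds 55% of Tessera, so Priya controls Tessera.
Priya holds 40% of Palisade, so Priya controls Palisade.
Priya holds 100% of Ardent, so Priya controls Ardent.
In Marlow, Priya's side holds only 7%, not > 30%.
So Priya does not control Marlow.

No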